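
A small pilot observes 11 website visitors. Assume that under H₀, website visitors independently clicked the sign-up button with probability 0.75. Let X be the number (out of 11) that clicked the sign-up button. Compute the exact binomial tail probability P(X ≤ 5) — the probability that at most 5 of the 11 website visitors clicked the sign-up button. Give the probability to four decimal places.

X is binomial with n = 11 and p = 0.75.
P(X ≤ 5) = Σ_{j=0}^{5} C(11,j)·0.75^j·0.25^{11−j}.
= 0.000000 + 0.000008 + 0.000118 + 0.001062 + 0.006373 + 0.026766 = 0.0343.

P = 0.0343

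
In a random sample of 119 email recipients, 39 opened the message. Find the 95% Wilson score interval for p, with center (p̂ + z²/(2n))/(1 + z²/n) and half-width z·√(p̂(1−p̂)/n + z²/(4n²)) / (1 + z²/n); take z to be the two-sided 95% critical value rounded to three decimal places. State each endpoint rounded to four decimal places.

(0.2499, 0.4163)

Here p̂ = 39/119 = 0.32773 and z = 1.960 (z² = 3.841600).
Denominator 1 + z²/n = 1 + 3.841600/119 = 1.032282.
Adjusted center: (0.32773 + z²/(2n))/1.032282 = 0.33312.
Radicand: p̂(1−p̂)/n + z²/(4n²) = 0.001851457 + 0.000067820 = 0.001919277.
Half-width = 1.960·√0.001919277/1.032282 = 0.08318.
Interval: 0.33312 ± 0.08318 → (0.2499, 0.4163).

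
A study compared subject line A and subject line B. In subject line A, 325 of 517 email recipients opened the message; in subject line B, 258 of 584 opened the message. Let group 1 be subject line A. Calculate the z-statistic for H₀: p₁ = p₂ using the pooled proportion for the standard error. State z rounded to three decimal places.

p̂₁ = 325/517 = 0.62863, p̂₂ = 258/584 = 0.44178.
Pooling: p̂ = 583/1101 = 0.52952.
Pooled SE = √[0.2491287·0.00364656] ≈ 0.030141.
z = (p̂₁ − p̂₂)/SE = (0.62863 − 0.44178)/0.030141 = 0.18685/0.030141 = 6.199.

z = 6.199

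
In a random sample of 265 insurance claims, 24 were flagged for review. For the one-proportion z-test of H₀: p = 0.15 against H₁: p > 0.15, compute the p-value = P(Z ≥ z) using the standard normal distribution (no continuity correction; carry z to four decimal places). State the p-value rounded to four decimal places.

p-value = 0.9966

The sample proportion is 24/265 = 0.09057.
Null standard error: √(0.15·0.85/265) = √0.000481132 = 0.021935.
z = (p̂ − p₀)/SE = (24/265 − 0.15)/0.021935 ≈ -2.7096.
From the standard normal, P(Z ≥ z) = 0.9966.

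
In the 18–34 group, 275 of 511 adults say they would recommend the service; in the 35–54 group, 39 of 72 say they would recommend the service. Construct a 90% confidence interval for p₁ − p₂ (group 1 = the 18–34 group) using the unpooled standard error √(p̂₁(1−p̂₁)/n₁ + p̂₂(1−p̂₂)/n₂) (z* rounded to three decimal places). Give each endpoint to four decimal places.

(-0.1067, 0.0997)

p̂₁ = 275/511 = 0.53816, p̂₂ = 39/72 = 0.54167; p̂₁ − p̂₂ = -0.00351.
SE = √(0.000486387 + 0.003448110) = √0.003934497 = 0.062726.
For 90% confidence, z* = 1.645. Margin of error = 0.10318.
CI: -0.00351 ± 0.10318 = (-0.1067, 0.0997).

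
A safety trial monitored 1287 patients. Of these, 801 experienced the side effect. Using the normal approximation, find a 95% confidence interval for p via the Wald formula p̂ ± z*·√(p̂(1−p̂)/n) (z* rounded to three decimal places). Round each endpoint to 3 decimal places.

(0.596, 0.649)

Sample proportion p̂ = 801/1287 = 0.62238.
SE(p̂) = √(0.62238·0.37762/1287) = 0.013513.
The 95% critical value is z* = 1.960.
Margin = 1.960·0.013513 = 0.02649.
Interval: 0.62238 ± 0.02649 → (0.596, 0.649).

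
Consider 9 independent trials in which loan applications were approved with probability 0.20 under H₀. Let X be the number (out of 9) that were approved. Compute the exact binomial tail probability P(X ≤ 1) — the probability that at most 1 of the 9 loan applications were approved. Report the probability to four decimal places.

P = 0.4362

X ~ Binomial(n=9, p=0.20).
P(X ≤ 1) = C(9,0)·0.20^0·0.80^9 + C(9,1)·0.20^1·0.80^8.
= 0.134218 + 0.301990 = 0.4362.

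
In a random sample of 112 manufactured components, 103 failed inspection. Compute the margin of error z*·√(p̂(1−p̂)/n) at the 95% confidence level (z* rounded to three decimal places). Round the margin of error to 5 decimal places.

The sample proportion is 103/112 = 0.91964.
SE(p̂) = √(0.91964·0.08036/112) = 0.025687.
For 95% confidence, z* = 1.960.
So ME = 0.05035.

ME = 0.05035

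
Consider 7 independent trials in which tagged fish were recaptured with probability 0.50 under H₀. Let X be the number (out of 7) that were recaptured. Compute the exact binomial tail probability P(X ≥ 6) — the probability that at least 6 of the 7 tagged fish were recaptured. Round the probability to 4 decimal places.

P = 0.0625

X is binomial with n = 7 and p = 0.50.
P(X ≥ 6) = C(7,6)·0.50^6·0.50^1 + C(7,7)·0.50^7·0.50^0.
= 0.054688 + 0.007812 = 0.0625.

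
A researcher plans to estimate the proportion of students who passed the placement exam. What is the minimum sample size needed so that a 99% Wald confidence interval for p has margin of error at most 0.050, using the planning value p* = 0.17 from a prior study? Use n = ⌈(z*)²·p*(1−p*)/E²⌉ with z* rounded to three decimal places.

For 99% confidence, z* = 2.576.
p*(1−p*) = 0.1411.
Required n before rounding: 6.635776 × 0.1411 / 0.050² = 374.523.
⌈374.523⌉ = 375.

n = 375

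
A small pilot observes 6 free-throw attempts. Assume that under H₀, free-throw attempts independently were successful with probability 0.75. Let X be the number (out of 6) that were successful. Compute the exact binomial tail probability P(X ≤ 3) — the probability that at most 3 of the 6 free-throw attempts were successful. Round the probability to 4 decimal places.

P = 0.1694

X ~ Binomial(n=6, p=0.75).
P(X ≤ 3) = C(6,0)·0.75^0·0.25^6 + C(6,1)·0.75^1·0.25^5 + C(6,2)·0.75^2·0.25^4 + C(6,3)·0.75^3·0.25^3.
= 0.000244 + 0.004395 + 0.032959 + 0.131836 = 0.1694.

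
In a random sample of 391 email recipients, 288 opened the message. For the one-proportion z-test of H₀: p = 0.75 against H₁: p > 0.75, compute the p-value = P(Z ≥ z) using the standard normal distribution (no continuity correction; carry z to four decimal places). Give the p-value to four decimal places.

p-value = 0.7301

The sample proportion is 288/391 = 0.73657.
SE₀ = √(0.75·0.25/391) = 0.021898.
z = (p̂ − p₀)/SE = (288/391 − 0.75)/0.021898 ≈ -0.6132.
From the standard normal, P(Z ≥ z) = 0.7301.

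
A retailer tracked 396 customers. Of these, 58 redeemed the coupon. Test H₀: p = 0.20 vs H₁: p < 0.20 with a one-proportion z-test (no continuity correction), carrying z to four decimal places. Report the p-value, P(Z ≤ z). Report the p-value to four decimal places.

With x = 58 successes in n = 396, p̂ = 0.14646.
SE₀ = √(0.20·0.80/396) = 0.020101.
Test statistic (full precision, shown to 4 dp): z = (58/396 − 0.20)/SE₀ ≈ -2.6634.
From the standard normal, P(Z ≤ z) = 0.0039.

p-value = 0.0039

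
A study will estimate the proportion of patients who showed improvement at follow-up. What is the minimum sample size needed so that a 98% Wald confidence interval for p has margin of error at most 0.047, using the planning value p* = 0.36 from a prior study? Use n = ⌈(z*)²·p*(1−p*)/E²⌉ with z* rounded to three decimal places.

n = 565

For 98% confidence, z* = 2.326.
p*(1−p*) = 0.36·0.64 = 0.2304.
(z*)²·p*(1−p*)/E² = 5.410276·0.2304/0.002209 = 564.295.
Rounding up, n = 565.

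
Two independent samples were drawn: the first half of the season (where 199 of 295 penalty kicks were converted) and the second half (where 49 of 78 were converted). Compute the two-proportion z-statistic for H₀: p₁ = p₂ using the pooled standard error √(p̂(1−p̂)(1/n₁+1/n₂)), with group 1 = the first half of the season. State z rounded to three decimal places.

z = 0.772

p̂₁ = 199/295 = 0.67458, p̂₂ = 49/78 = 0.62821.
Pooled p̂ = (199+49)/(295+78) = 248/373 = 0.66488.
SE = √[p̂(1−p̂)(1/n₁+1/n₂)] = √[0.66488·0.33512·(1/295+1/78)] ≈ 0.060099.
z = 0.04637/0.060099 = 0.772.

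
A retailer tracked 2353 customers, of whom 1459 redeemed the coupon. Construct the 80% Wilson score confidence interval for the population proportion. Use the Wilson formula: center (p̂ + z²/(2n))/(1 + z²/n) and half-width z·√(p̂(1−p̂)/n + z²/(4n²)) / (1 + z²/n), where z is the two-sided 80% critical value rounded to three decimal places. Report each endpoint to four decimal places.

Here p̂ = 1459/2353 = 0.62006 and z = 1.282 (z² = 1.643524).
Denominator 1 + z²/n = 1 + 1.643524/2353 = 1.000698.
Center = (0.62006 + 0.000349)/1.000698 = 0.61998.
Radicand: p̂(1−p̂)/n + z²/(4n²) = 0.000100121 + 0.000000074 = 0.000100195.
Half-width = 1.282·√0.000100195/1.000698 = 0.01282.
So the interval runs from 0.6072 to 0.6328.

(0.6072, 0.6328)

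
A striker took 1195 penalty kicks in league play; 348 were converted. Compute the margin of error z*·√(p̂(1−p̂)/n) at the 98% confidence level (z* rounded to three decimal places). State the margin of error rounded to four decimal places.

ME = 0.0306

p̂ = 348/1195 = 0.29121.
SE(p̂) = √(0.29121·0.70879/1195) = 0.013143.
The 98% critical value is z* = 2.326.
ME = 2.326·0.013143 = 0.0306.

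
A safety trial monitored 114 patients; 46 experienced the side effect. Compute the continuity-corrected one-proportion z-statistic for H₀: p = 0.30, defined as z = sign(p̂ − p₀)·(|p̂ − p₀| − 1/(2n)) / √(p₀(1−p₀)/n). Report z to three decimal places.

The sample proportion is 46/114 = 0.40351. p̂ − p₀ = 0.103509.
1/(2n) = 0.004386.
Corrected numerator: |0.103509| − 0.004386 = 0.099123.
SE₀ = √(0.30·0.70/114) = 0.042920.
z = (+)0.099123/0.042920 = 2.309.

z = 2.309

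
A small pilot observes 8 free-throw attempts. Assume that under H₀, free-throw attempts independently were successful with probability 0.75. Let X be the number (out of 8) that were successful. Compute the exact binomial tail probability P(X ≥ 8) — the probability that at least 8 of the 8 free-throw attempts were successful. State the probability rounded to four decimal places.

X ~ Binomial(n=8, p=0.75).
P(X ≥ 8) = C(8,8)·0.75^8·0.25^0.
= 0.100113 = 0.1001.

P = 0.1001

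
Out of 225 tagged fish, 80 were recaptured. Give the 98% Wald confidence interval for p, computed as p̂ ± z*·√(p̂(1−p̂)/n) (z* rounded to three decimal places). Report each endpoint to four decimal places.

(0.2813, 0.4298)

The sample proportion is 80/225 = 0.35556.
Standard error of p̂: √(0.229136/225) = √0.001018381 = 0.031912.
For 98% confidence, z* = 2.326.
Margin = 2.326·0.031912 = 0.07423.
CI: 0.35556 ± 0.07423 = (0.2813, 0.4298).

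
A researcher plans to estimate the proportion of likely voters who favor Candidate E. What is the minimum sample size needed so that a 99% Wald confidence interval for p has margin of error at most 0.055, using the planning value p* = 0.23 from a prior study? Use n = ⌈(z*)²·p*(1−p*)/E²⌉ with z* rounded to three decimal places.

z* = 2.576 at the 99% level.
p*(1−p*) = 0.1771.
Required n before rounding: 6.635776 × 0.1771 / 0.055² = 388.495.
Rounding up, n = 389.

n = 389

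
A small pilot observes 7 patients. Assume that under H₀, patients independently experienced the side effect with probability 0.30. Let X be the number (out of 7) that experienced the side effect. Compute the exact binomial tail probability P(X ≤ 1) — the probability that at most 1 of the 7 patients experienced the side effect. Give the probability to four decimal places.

X is binomial with n = 7 and p = 0.30.
P(X ≤ 1) = C(7,0)·0.30^0·0.70^7 + C(7,1)·0.30^1·0.70^6.
= 0.082354 + 0.247063 = 0.3294.

P = 0.3294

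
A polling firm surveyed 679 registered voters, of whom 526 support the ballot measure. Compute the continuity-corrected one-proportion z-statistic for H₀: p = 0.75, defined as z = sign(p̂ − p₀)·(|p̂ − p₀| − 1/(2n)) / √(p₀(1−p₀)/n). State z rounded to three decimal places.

With x = 526 successes in n = 679, p̂ = 0.77467. p̂ − p₀ = 0.024669.
1/(2n) = 0.000736.
Corrected numerator: |0.024669| − 0.000736 = 0.023933.
Null standard error: √(0.75·0.25/679) = √0.000276141 = 0.016618.
z = +0.023933/0.016618 = 1.440.

z = 1.440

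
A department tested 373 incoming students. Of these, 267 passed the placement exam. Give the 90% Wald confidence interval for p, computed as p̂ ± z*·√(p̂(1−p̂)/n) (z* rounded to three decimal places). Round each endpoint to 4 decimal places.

(0.6774, 0.7542)

The sample proportion is 267/373 = 0.71582.
SE = √(p̂(1−p̂)/n) = √(0.203423/373) = 0.023353.
For 90% confidence, z* = 1.645.
Margin of error: 1.645 × 0.023353 = 0.03842.
So the interval runs from 0.6774 to 0.7542.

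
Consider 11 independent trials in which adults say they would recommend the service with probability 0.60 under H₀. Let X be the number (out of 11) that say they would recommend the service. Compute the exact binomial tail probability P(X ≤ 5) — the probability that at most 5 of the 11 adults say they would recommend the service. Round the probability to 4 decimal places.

P = 0.2465

X is binomial with n = 11 and p = 0.60.
P(X ≤ 5) = Σ_{j=0}^{5} C(11,j)·0.60^j·0.40^{11−j}.
= 0.000042 + 0.000692 + 0.005190 + 0.023357 + 0.070071 + 0.147149 = 0.2465.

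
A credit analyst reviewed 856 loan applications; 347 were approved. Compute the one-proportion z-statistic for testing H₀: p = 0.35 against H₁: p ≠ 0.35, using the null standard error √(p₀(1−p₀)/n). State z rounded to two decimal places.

z = 3.40

Sample proportion p̂ = 347/856 = 0.40537.
SE₀ = √(0.35·0.65/856) = 0.016302.
z = (p̂ − p₀)/SE = (0.40537 − 0.35)/0.016302 = 3.40.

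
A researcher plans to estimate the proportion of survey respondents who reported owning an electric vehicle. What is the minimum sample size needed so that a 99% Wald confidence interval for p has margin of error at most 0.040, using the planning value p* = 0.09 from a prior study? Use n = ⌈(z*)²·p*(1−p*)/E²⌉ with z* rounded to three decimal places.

n = 340

The 99% critical value is z* = 2.576.
p*(1−p*) = 0.09·0.91 = 0.0819.
(z*)²·p*(1−p*)/E² = 6.635776·0.0819/0.001600 = 339.669.
⌈339.669⌉ = 340.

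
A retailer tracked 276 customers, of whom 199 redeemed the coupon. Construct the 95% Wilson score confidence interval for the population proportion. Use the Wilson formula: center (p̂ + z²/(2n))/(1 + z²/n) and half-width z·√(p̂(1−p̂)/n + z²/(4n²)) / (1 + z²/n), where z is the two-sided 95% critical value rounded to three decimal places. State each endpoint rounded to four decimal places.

Here p̂ = 199/276 = 0.72101 and z = 1.960 (z² = 3.841600).
Denominator 1 + z²/n = 1 + 3.841600/276 = 1.013919.
Center = (0.72101 + 0.006959)/1.013919 = 0.71798.
Radicand: p̂(1−p̂)/n + z²/(4n²) = 0.000728814 + 0.000012608 = 0.000741422.
Half-width = 1.960·√0.000741422/1.013919 = 0.05264.
So the interval runs from 0.6653 to 0.7706.

(0.6653, 0.7706)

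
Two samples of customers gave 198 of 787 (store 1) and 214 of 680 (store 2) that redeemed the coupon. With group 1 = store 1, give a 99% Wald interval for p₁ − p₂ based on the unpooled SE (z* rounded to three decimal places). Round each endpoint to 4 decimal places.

(-0.1239, -0.0024)

p̂₁ = 198/787 = 0.25159, p̂₂ = 214/680 = 0.31471; p̂₁ − p̂₂ = -0.06312.
SE = √(0.000239252 + 0.000317156) = √0.000556408 = 0.023588.
The 99% critical value is z* = 2.576. Margin of error = 0.06076.
So the interval runs from -0.1239 to -0.0024.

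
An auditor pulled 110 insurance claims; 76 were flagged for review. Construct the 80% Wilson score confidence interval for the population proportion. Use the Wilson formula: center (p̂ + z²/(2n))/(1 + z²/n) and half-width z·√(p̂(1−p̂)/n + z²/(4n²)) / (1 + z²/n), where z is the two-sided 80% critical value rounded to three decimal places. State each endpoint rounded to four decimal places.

Here p̂ = 76/110 = 0.69091 and z = 1.282 (z² = 1.643524).
Denominator 1 + z²/n = 1 + 1.643524/110 = 1.014941.
Adjusted center: (0.69091 + z²/(2n))/1.014941 = 0.68810.
Radicand: p̂(1−p̂)/n + z²/(4n²) = 0.001941397 + 0.000033957 = 0.001975354.
Half-width = 1.282·√0.001975354/1.014941 = 0.05614.
So the interval runs from 0.6320 to 0.7442.

(0.6320, 0.7442)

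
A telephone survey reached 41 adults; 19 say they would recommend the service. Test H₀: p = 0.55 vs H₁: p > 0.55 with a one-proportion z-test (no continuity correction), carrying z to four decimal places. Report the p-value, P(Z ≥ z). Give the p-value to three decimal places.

p-value = 0.867

p̂ = 19/41 = 0.46341.
SE₀ = √(0.55·0.45/41) = 0.077695.
Test statistic (full precision, shown to 4 dp): z = (19/41 − 0.55)/SE₀ ≈ -1.1144.
From the standard normal, P(Z ≥ z) = 0.867.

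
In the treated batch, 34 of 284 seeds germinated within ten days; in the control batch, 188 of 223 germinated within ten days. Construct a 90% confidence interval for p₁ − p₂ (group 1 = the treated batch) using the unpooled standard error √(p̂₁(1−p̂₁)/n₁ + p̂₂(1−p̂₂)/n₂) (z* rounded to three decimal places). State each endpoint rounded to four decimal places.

(-0.7744, -0.6722)

p̂₁ = 34/284 = 0.11972, p̂₂ = 188/223 = 0.84305; p̂₁ − p̂₂ = -0.72333.
Unpooled SE = √(p̂₁(1−p̂₁)/n₁ + p̂₂(1−p̂₂)/n₂) = √(0.000371077 + 0.000593350) = 0.031055.
z* = 1.645 at the 90% level. Margin = 1.645·0.031055 = 0.05109.
Interval: -0.72333 ± 0.05109 → (-0.7744, -0.6722).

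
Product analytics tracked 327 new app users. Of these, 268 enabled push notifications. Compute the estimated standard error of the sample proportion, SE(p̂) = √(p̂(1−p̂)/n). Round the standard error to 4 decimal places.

p̂ = 268/327 = 0.81957.
p̂(1−p̂) = 0.147875.
SE = √(0.147875/327) = √0.000452217 = 0.0213.

SE = 0.0213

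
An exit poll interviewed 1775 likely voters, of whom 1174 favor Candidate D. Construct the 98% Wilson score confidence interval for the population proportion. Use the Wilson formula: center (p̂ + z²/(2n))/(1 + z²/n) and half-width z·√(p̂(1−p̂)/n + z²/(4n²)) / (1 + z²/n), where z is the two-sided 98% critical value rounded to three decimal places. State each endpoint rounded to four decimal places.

(0.6348, 0.6870)

Here p̂ = 1174/1775 = 0.66141 and z = 2.326 (z² = 5.410276).
1 + z²/n = 1.003048.
Adjusted center: (0.66141 + z²/(2n))/1.003048 = 0.66092.
Radicand: p̂(1−p̂)/n + z²/(4n²) = 0.000126167 + 0.000000429 = 0.000126596.
Half-width = z·√(radicand)/denom = 2.326·0.011252/1.003048 = 0.02609.
So the interval runs from 0.6348 to 0.6870.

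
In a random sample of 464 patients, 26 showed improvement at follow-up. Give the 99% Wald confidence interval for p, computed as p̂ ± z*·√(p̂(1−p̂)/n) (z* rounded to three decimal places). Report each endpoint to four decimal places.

(0.0285, 0.0835)

The sample proportion is 26/464 = 0.05603.
Standard error of p̂: √(0.052895/464) = √0.000113997 = 0.010677.
The 99% critical value is z* = 2.576.
Margin = 2.576·0.010677 = 0.02750.
CI: 0.05603 ± 0.02750 = (0.0285, 0.0835).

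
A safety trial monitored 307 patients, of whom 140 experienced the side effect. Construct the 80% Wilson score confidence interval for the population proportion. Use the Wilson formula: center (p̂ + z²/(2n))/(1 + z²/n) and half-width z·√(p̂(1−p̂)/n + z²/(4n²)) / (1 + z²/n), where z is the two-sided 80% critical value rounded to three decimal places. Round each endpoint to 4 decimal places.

(0.4199, 0.4926)

p̂ = 140/307 = 0.45603; z = 1.282, so z² = 1.643524.
1 + z²/n = 1.005353.
Adjusted center: (0.45603 + z²/(2n))/1.005353 = 0.45626.
Radicand: p̂(1−p̂)/n + z²/(4n²) = 0.000808034 + 0.000004360 = 0.000812394.
Half-width = z·√(radicand)/denom = 1.282·0.028503/1.005353 = 0.03635.
Interval: 0.45626 ± 0.03635 → (0.4199, 0.4926).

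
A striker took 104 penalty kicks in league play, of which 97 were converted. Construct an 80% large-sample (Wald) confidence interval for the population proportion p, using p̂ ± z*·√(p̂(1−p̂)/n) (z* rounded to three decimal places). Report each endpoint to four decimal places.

The sample proportion is 97/104 = 0.93269.
Standard error of p̂: √(0.062777/104) = √0.000603629 = 0.024569.
The 80% critical value is z* = 1.282.
Margin of error: 1.282 × 0.024569 = 0.03150.
So the interval runs from 0.9012 to 0.9642.

(0.9012, 0.9642)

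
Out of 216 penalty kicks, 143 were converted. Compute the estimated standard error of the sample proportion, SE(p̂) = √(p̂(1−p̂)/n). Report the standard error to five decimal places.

p̂ = 143/216 = 0.66204.
p̂(1−p̂) = 0.66204·0.33796 = 0.223743.
Dividing by n and taking the root: √0.001035847 = 0.03218.

SE = 0.03218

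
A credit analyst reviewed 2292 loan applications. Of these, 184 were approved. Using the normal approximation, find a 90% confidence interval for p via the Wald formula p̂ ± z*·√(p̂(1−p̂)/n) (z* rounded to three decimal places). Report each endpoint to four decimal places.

With x = 184 successes in n = 2292, p̂ = 0.08028.
SE = √(p̂(1−p̂)/n) = √(0.073834/2292) = 0.005676.
For 90% confidence, z* = 1.645.
Margin of error: 1.645 × 0.005676 = 0.00934.
CI: 0.08028 ± 0.00934 = (0.0709, 0.0896).

(0.0709, 0.0896)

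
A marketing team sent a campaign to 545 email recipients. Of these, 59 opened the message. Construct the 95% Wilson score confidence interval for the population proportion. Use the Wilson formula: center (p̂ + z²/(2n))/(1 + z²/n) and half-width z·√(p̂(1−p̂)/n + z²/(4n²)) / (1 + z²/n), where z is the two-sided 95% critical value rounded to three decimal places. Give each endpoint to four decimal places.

(0.0849, 0.1371)

p̂ = 59/545 = 0.10826; z = 1.960, so z² = 3.841600.
Denominator 1 + z²/n = 1 + 3.841600/545 = 1.007049.
Adjusted center: (0.10826 + z²/(2n))/1.007049 = 0.11100.
Radicand: p̂(1−p̂)/n + z²/(4n²) = 0.000177133 + 0.000003233 = 0.000180366.
Half-width = z·√(radicand)/denom = 1.960·0.013430/1.007049 = 0.02614.
CI: 0.11100 ± 0.02614 = (0.0849, 0.1371).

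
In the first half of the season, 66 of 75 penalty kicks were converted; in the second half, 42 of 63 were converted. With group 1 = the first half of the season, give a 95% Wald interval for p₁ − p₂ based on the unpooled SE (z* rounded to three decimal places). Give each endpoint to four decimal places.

(0.0756, 0.3510)

p̂₁ = 66/75 = 0.88000, p̂₂ = 42/63 = 0.66667; p̂₁ − p̂₂ = 0.21333.
SE = √(0.001408000 + 0.003527337) = √0.004935337 = 0.070252.
z* = 1.960 at the 95% level. Margin of error = 0.13769.
Interval: 0.21333 ± 0.13769 → (0.0756, 0.3510).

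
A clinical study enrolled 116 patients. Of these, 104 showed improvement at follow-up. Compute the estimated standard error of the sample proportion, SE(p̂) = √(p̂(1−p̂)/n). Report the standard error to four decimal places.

The sample proportion is 104/116 = 0.89655.
p̂(1−p̂) = 0.092748.
Dividing by n and taking the root: √0.000799552 = 0.0283.

SE = 0.0283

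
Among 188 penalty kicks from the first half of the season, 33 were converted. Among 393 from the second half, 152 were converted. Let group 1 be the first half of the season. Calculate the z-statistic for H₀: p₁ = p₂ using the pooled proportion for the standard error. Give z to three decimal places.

Sample proportions: p̂₁ = 33/188 = 0.17553 and p̂₂ = 152/393 = 0.38677.
Pooling: p̂ = 185/581 = 0.31842.
Pooled SE = √[0.2170274·0.00786368] ≈ 0.041311.
z = (p̂₁ − p̂₂)/SE = (0.17553 − 0.38677)/0.041311 = -0.21124/0.041311 = -5.113.

z = -5.113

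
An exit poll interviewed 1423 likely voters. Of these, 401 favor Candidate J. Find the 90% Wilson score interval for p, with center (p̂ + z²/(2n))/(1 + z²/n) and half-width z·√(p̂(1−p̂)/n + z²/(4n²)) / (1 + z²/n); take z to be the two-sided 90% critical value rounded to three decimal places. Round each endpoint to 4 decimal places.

(0.2626, 0.3018)

p̂ = 401/1423 = 0.28180; z = 1.645, so z² = 2.706025.
Denominator 1 + z²/n = 1 + 2.706025/1423 = 1.001902.
Adjusted center: (0.28180 + z²/(2n))/1.001902 = 0.28221.
Radicand: p̂(1−p̂)/n + z²/(4n²) = 0.000142227 + 0.000000334 = 0.000142561.
Half-width = z·√(radicand)/denom = 1.645·0.011940/1.001902 = 0.01960.
CI: 0.28221 ± 0.01960 = (0.2626, 0.3018).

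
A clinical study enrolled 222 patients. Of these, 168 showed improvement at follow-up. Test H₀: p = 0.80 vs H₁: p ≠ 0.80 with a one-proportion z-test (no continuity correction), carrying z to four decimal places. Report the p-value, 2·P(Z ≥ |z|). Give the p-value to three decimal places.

p-value = 0.107

Sample proportion p̂ = 168/222 = 0.75676.
Under H₀, SE = √(p₀(1−p₀)/n) = √(0.80·0.20/222) = √0.000720721 = 0.026846.
Test statistic (full precision, shown to 4 dp): z = (168/222 − 0.80)/SE₀ ≈ -1.6108.
p-value = 2·P(Z ≥ |z|) with z = -1.6108 → 0.107.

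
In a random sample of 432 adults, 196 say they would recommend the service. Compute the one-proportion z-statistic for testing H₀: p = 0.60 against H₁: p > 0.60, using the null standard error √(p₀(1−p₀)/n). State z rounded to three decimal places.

z = -6.207

With x = 196 successes in n = 432, p̂ = 0.45370.
SE₀ = √(0.60·0.40/432) = 0.023570.
Test statistic: z = -0.14630/0.023570 = -6.207.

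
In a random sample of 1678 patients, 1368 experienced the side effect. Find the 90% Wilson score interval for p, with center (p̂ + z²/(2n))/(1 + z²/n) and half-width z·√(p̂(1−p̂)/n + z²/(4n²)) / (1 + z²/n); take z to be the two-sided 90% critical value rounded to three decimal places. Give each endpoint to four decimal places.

Here p̂ = 1368/1678 = 0.81526 and z = 1.645 (z² = 2.706025).
Denominator 1 + z²/n = 1 + 2.706025/1678 = 1.001613.
Center = (0.81526 + 0.000806)/1.001613 = 0.81475.
Radicand: p̂(1−p̂)/n + z²/(4n²) = 0.000089758 + 0.000000240 = 0.000089998.
Half-width = z·√(radicand)/denom = 1.645·0.009487/1.001613 = 0.01558.
Interval: 0.81475 ± 0.01558 → (0.7992, 0.8303).

(0.7992, 0.8303)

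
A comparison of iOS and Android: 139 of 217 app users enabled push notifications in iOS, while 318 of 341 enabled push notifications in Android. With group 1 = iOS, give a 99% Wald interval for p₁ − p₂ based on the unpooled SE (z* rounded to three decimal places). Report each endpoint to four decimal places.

(-0.3829, -0.2011)

p̂₁ = 0.64055, p̂₂ = 0.93255, so the observed difference is -0.29200.
SE = √(0.001061036 + 0.000184456) = √0.001245492 = 0.035292.
For 99% confidence, z* = 2.576. Margin of error = 0.09091.
So the interval runs from -0.3829 to -0.2011.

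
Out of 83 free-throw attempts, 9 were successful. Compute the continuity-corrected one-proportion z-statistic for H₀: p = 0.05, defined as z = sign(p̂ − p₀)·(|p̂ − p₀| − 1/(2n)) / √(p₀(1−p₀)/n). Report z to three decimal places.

The sample proportion is 9/83 = 0.10843. p̂ − p₀ = 0.058434.
1/(2n) = 0.006024.
Corrected numerator: |0.058434| − 0.006024 = 0.052410.
SE₀ = √(0.05·0.95/83) = 0.023923.
z = +0.052410/0.023923 = 2.191.

z = 2.191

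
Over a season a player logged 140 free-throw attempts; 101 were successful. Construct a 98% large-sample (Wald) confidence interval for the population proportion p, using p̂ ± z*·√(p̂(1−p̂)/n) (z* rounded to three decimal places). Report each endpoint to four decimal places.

p̂ = 101/140 = 0.72143.
SE(p̂) = √(0.72143·0.27857/140) = 0.037888.
The 98% critical value is z* = 2.326.
Margin of error: 2.326 × 0.037888 = 0.08813.
CI: 0.72143 ± 0.08813 = (0.6333, 0.8096).

(0.6333, 0.8096)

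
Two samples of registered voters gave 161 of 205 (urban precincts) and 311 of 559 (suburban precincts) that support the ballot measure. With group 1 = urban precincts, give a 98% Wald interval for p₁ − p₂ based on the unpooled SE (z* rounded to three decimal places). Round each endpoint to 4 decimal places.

p̂₁ = 0.78537, p̂₂ = 0.55635, so the observed difference is 0.22902.
SE = √(0.000822275 + 0.000441547) = √0.001263822 = 0.035550.
z* = 2.326 at the 98% level. Margin of error = 0.08269.
So the interval runs from 0.1463 to 0.3117.

(0.1463, 0.3117)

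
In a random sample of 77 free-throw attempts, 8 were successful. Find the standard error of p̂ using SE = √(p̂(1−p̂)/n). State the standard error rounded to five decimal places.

Sample proportion p̂ = 8/77 = 0.10390.
p̂(1−p̂) = 0.093105.
SE = √(0.093105/77) = √0.001209156 = 0.03477.

SE = 0.03477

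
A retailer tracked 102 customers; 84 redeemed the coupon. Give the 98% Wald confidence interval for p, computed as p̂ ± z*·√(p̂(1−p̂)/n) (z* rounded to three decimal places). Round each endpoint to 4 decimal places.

Sample proportion p̂ = 84/102 = 0.82353.
SE = √(p̂(1−p̂)/n) = √(0.145329/102) = 0.037746.
The 98% critical value is z* = 2.326.
Margin = 2.326·0.037746 = 0.08780.
So the interval runs from 0.7357 to 0.9113.

(0.7357, 0.9113)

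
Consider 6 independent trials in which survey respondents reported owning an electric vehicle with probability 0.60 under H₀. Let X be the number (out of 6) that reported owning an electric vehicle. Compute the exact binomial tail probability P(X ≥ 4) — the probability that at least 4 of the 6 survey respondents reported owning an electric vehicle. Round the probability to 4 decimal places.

P = 0.5443

X is binomial with n = 6 and p = 0.60.
P(X ≥ 4) = C(6,4)·0.60^4·0.40^2 + C(6,5)·0.60^5·0.40^1 + C(6,6)·0.60^6·0.40^0.
= 0.311040 + 0.186624 + 0.046656 = 0.5443.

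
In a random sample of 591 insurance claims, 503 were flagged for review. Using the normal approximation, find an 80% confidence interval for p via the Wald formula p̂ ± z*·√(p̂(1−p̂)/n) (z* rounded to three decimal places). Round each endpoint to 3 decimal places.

(0.832, 0.870)

p̂ = 503/591 = 0.85110.
SE(p̂) = √(0.85110·0.14890/591) = 0.014643.
z* = 1.282 at the 80% level.
Margin = 1.282·0.014643 = 0.01877.
CI: 0.85110 ± 0.01877 = (0.832, 0.870).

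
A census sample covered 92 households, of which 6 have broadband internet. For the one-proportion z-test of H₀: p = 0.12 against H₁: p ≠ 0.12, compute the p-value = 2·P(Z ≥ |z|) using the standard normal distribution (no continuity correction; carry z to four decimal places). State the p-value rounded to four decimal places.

p-value = 0.1059

With x = 6 successes in n = 92, p̂ = 0.06522.
Under H₀, SE = √(p₀(1−p₀)/n) = √(0.12·0.88/92) = √0.001147826 = 0.033880.
Test statistic (full precision, shown to 4 dp): z = (6/92 − 0.12)/SE₀ ≈ -1.6170.
From the standard normal, 2·P(Z ≥ |z|) = 0.1059.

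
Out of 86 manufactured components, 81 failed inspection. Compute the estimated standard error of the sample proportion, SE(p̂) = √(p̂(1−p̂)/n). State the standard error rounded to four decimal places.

Sample proportion p̂ = 81/86 = 0.94186.
p̂(1−p̂) = 0.94186·0.05814 = 0.054760.
SE = √(0.054760/86) = 0.0252.

SE = 0.0252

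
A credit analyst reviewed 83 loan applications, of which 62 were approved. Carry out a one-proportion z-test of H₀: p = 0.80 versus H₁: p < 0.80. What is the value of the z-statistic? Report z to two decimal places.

Sample proportion p̂ = 62/83 = 0.74699.
Under H₀, SE = √(p₀(1−p₀)/n) = √(0.80·0.20/83) = √0.001927711 = 0.043906.
z = (p̂ − p₀)/SE = (0.74699 − 0.80)/0.043906 = -1.21.

z = -1.21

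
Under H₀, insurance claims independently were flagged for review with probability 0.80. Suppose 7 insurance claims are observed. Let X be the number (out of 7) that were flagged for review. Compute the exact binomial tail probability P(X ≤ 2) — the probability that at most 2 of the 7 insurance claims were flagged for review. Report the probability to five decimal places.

X ~ Binomial(n=7, p=0.80).
P(X ≤ 2) = C(7,0)·0.80^0·0.20^7 + C(7,1)·0.80^1·0.20^6 + C(7,2)·0.80^2·0.20^5.
= 0.000013 + 0.000358 + 0.004301 = 0.00467.

P = 0.00467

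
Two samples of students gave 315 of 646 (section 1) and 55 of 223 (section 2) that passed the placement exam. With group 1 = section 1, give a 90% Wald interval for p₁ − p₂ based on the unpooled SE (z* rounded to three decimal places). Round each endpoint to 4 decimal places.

(0.1835, 0.2984)

p̂₁ = 0.48762, p̂₂ = 0.24664, so the observed difference is 0.24098.
SE = √(0.000386760 + 0.000833216) = √0.001219976 = 0.034928.
For 90% confidence, z* = 1.645. Margin = 1.645·0.034928 = 0.05746.
CI: 0.24098 ± 0.05746 = (0.1835, 0.2984).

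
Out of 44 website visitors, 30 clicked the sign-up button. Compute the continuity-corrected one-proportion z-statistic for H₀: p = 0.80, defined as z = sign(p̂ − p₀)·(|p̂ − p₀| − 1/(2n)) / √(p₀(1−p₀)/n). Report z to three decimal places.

z = -1.771

With x = 30 successes in n = 44, p̂ = 0.68182. p̂ − p₀ = -0.118182.
Continuity correction 1/(2n) = 1/88 = 0.011364.
Corrected numerator: |-0.118182| − 0.011364 = 0.106818.
Null standard error: √(0.80·0.20/44) = √0.003636364 = 0.060302.
z = −0.106818/0.060302 = -1.771.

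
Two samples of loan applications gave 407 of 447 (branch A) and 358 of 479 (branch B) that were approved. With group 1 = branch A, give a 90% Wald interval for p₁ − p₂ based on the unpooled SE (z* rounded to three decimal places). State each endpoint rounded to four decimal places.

p̂₁ = 407/447 = 0.91051, p̂₂ = 358/479 = 0.74739; p̂₁ − p̂₂ = 0.16312.
SE = √(0.000182277 + 0.000394150) = √0.000576427 = 0.024009.
The 90% critical value is z* = 1.645. Margin of error = 0.03949.
So the interval runs from 0.1236 to 0.2026.

(0.1236, 0.2026)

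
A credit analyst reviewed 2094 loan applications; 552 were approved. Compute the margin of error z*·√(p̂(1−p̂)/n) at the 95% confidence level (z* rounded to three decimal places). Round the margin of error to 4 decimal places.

The sample proportion is 552/2094 = 0.26361.
Standard error of p̂: √(0.194120/2094) = √0.000092703 = 0.009628.
The 95% critical value is z* = 1.960.
Margin of error = z*·SE = 1.960 × 0.009628 = 0.0189.

ME = 0.0189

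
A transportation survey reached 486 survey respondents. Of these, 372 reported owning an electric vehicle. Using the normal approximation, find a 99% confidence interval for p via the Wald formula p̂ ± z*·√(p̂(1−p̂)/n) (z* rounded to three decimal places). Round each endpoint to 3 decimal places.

(0.716, 0.815)

With x = 372 successes in n = 486, p̂ = 0.76543.
Standard error of p̂: √(0.179546/486) = √0.000369436 = 0.019221.
z* = 2.576 at the 99% level.
Margin = 2.576·0.019221 = 0.04951.
So the interval runs from 0.716 to 0.815.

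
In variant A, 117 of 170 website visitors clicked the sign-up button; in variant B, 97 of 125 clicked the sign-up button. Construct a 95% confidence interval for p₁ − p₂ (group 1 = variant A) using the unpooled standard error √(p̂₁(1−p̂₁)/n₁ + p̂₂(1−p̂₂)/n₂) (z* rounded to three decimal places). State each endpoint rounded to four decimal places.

(-0.1887, 0.0132)

p̂₁ = 117/170 = 0.68824, p̂₂ = 97/125 = 0.77600; p̂₁ − p̂₂ = -0.08776.
Unpooled SE = √(p̂₁(1−p̂₁)/n₁ + p̂₂(1−p̂₂)/n₂) = √(0.001262162 + 0.001390592) = 0.051505.
The 95% critical value is z* = 1.960. Margin = 1.960·0.051505 = 0.10095.
So the interval runs from -0.1887 to 0.0132.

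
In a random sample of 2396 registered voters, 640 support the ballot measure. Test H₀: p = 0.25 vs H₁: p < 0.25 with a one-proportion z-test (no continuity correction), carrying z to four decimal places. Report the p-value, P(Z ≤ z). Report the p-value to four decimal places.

p-value = 0.9735

The sample proportion is 640/2396 = 0.26711.
Under H₀, SE = √(p₀(1−p₀)/n) = √(0.25·0.75/2396) = √0.000078255 = 0.008846.
z = (p̂ − p₀)/SE = (640/2396 − 0.25)/0.008846 ≈ 1.9344.
p-value = P(Z ≤ z) with z = 1.9344 → 0.9735.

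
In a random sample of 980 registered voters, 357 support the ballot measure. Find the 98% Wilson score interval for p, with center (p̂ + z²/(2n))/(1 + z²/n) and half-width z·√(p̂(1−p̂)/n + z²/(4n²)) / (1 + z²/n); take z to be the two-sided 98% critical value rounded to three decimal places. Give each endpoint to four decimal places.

(0.3294, 0.4007)

Here p̂ = 357/980 = 0.36429 and z = 2.326 (z² = 5.410276).
Denominator 1 + z²/n = 1 + 5.410276/980 = 1.005521.
Center = (0.36429 + 0.002760)/1.005521 = 0.36503.
Radicand: p̂(1−p̂)/n + z²/(4n²) = 0.000236308 + 0.000001408 = 0.000237716.
Half-width = z·√(radicand)/denom = 2.326·0.015418/1.005521 = 0.03567.
Interval: 0.36503 ± 0.03567 → (0.3294, 0.4007).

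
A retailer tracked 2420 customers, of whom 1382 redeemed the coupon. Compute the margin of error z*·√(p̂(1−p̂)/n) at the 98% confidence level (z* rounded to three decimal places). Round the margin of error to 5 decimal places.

ME = 0.02340

With x = 1382 successes in n = 2420, p̂ = 0.57107.
SE(p̂) = √(0.57107·0.42893/2420) = 0.010061.
For 98% confidence, z* = 2.326.
Margin of error = z*·SE = 2.326 × 0.010061 = 0.02340.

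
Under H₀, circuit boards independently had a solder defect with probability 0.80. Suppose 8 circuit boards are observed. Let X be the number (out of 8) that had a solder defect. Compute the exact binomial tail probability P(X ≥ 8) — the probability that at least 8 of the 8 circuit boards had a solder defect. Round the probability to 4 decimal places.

X is binomial with n = 8 and p = 0.80.
P(X ≥ 8) = C(8,8)·0.80^8·0.20^0.
= 0.167772 = 0.1678.

P = 0.1678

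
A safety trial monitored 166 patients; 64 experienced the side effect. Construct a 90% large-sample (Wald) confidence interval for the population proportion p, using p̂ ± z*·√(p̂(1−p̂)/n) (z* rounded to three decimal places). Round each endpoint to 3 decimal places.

(0.323, 0.448)

p̂ = 64/166 = 0.38554.
SE = √(p̂(1−p̂)/n) = √(0.236899/166) = 0.037777.
The 90% critical value is z* = 1.645.
Margin = 1.645·0.037777 = 0.06214.
Interval: 0.38554 ± 0.06214 → (0.323, 0.448).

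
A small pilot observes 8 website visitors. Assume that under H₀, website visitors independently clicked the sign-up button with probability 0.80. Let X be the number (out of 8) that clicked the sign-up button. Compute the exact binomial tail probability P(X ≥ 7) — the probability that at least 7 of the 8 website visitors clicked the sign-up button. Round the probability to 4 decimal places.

P = 0.5033

X ~ Binomial(n=8, p=0.80).
P(X ≥ 7) = C(8,7)·0.80^7·0.20^1 + C(8,8)·0.80^8·0.20^0.
= 0.335544 + 0.167772 = 0.5033.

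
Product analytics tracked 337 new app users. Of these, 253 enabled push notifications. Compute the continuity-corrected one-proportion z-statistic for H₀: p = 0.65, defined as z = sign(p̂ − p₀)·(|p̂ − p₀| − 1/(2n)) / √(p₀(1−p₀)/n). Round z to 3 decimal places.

With x = 253 successes in n = 337, p̂ = 0.75074. p̂ − p₀ = 0.100742.
1/(2n) = 0.001484.
Corrected numerator: |0.100742| − 0.001484 = 0.099258.
Null standard error: √(0.65·0.35/337) = √0.000675074 = 0.025982.
z = (+)0.099258/0.025982 = 3.820.

z = 3.820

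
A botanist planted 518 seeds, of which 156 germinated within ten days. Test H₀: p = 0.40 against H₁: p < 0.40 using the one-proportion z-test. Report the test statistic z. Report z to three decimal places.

z = -4.592

The sample proportion is 156/518 = 0.30116.
Under H₀, SE = √(p₀(1−p₀)/n) = √(0.40·0.60/518) = √0.000463320 = 0.021525.
z = (p̂ − p₀)/SE = (0.30116 − 0.40)/0.021525 = -4.592.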